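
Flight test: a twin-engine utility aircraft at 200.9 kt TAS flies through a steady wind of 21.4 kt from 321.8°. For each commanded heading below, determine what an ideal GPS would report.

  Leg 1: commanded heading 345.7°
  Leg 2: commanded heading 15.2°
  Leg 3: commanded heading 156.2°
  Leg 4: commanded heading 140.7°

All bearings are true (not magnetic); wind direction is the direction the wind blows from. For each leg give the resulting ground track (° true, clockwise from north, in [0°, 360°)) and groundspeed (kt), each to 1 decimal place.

Leg 1: heading 345.7°; drift +2.7° → track 348.4°, groundspeed 181.5 kt
Leg 2: heading 15.2°; drift +5.2° → track 20.4°, groundspeed 188.9 kt
Leg 3: heading 156.2°; drift -1.4° → track 154.8°, groundspeed 221.7 kt
Leg 4: heading 140.7°; drift +0.1° → track 140.8°, groundspeed 222.3 kt

Leg 1: track=348.4°, groundspeed=181.5 kt
Leg 2: track=20.4°, groundspeed=188.9 kt
Leg 3: track=154.8°, groundspeed=221.7 kt
Leg 4: track=140.8°, groundspeed=222.3 kt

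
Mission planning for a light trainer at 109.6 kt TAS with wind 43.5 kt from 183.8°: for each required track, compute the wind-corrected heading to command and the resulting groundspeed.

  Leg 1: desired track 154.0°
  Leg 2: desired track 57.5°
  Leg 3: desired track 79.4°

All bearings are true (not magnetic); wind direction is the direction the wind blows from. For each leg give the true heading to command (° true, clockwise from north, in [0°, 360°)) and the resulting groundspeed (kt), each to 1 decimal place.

Leg 1: heading=165.4°, groundspeed=69.7 kt
Leg 2: heading=76.2°, groundspeed=129.6 kt
Leg 3: heading=102.0°, groundspeed=112.0 kt

Leg 1: desired track 154.0°; wind correction +11.4° → command heading 165.4°, groundspeed 69.7 kt
Leg 2: desired track 57.5°; wind correction +18.7° → command heading 76.2°, groundspeed 129.6 kt
Leg 3: desired track 79.4°; wind correction +22.6° → command heading 102.0°, groundspeed 112.0 kt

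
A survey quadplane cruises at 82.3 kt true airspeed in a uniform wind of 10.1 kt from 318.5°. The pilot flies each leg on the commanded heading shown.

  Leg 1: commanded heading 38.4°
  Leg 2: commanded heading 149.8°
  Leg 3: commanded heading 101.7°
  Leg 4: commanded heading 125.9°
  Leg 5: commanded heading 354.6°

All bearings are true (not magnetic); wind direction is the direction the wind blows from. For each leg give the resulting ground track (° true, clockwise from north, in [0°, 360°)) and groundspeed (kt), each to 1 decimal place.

Leg 1: track=45.4°, groundspeed=81.1 kt
Leg 2: track=148.6°, groundspeed=92.2 kt
Leg 3: track=105.5°, groundspeed=90.6 kt
Leg 4: track=127.3°, groundspeed=92.2 kt
Leg 5: track=359.2°, groundspeed=74.4 kt

Leg 1: heading 38.4°; drift +7.0° → track 45.4°, groundspeed 81.1 kt
Leg 2: heading 149.8°; drift -1.2° → track 148.6°, groundspeed 92.2 kt
Leg 3: heading 101.7°; drift +3.8° → track 105.5°, groundspeed 90.6 kt
Leg 4: heading 125.9°; drift +1.4° → track 127.3°, groundspeed 92.2 kt
Leg 5: heading 354.6°; drift +4.6° → track 359.2°, groundspeed 74.4 kt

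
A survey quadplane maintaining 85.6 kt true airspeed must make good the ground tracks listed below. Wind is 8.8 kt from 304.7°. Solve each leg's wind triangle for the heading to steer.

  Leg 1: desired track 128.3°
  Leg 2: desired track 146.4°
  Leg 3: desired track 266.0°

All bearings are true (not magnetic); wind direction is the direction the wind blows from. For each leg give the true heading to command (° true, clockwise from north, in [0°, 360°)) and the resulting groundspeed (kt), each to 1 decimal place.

Leg 1: heading=128.7°, groundspeed=94.4 kt
Leg 2: heading=148.6°, groundspeed=93.7 kt
Leg 3: heading=269.7°, groundspeed=78.6 kt

Leg 1: desired track 128.3°; wind correction +0.4° → command heading 128.7°, groundspeed 94.4 kt
Leg 2: desired track 146.4°; wind correction +2.2° → command heading 148.6°, groundspeed 93.7 kt
Leg 3: desired track 266.0°; wind correction +3.7° → command heading 269.7°, groundspeed 78.6 kt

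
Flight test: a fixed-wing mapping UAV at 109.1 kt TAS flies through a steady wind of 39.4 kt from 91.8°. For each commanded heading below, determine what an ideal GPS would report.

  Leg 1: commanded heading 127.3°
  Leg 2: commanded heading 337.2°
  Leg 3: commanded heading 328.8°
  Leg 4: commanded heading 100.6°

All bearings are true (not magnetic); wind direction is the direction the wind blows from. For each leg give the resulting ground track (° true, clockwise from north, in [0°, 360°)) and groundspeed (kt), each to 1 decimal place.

Leg 1: heading 127.3°; drift +16.5° → track 143.8°, groundspeed 80.4 kt
Leg 2: heading 337.2°; drift -15.9° → track 321.3°, groundspeed 130.5 kt
Leg 3: heading 328.8°; drift -14.2° → track 314.6°, groundspeed 134.7 kt
Leg 4: heading 100.6°; drift +4.9° → track 105.5°, groundspeed 70.4 kt

Leg 1: track=143.8°, groundspeed=80.4 kt
Leg 2: track=321.3°, groundspeed=130.5 kt
Leg 3: track=314.6°, groundspeed=134.7 kt
Leg 4: track=105.5°, groundspeed=70.4 kt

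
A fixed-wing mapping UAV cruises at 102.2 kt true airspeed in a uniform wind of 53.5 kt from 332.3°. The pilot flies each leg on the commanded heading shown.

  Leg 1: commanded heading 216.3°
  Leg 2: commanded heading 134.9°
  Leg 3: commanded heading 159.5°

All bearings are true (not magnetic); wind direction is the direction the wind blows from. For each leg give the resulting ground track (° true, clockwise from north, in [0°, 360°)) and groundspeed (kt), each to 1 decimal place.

Leg 1: track=195.4°, groundspeed=134.5 kt
Leg 2: track=140.9°, groundspeed=154.1 kt
Leg 3: track=157.0°, groundspeed=155.4 kt

Leg 1: heading 216.3°; drift -20.9° → track 195.4°, groundspeed 134.5 kt
Leg 2: heading 134.9°; drift +6.0° → track 140.9°, groundspeed 154.1 kt
Leg 3: heading 159.5°; drift -2.5° → track 157.0°, groundspeed 155.4 kt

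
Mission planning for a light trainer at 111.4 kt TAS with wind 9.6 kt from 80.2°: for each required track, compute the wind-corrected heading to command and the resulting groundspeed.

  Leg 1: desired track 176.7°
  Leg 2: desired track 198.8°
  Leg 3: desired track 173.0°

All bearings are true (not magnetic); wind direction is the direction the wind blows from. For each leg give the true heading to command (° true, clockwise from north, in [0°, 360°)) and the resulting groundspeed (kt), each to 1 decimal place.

Leg 1: desired track 176.7°; wind correction -4.9° → command heading 171.8°, groundspeed 112.1 kt
Leg 2: desired track 198.8°; wind correction -4.3° → command heading 194.5°, groundspeed 115.7 kt
Leg 3: desired track 173.0°; wind correction -4.9° → command heading 168.1°, groundspeed 111.5 kt

Leg 1: heading=171.8°, groundspeed=112.1 kt
Leg 2: heading=194.5°, groundspeed=115.7 kt
Leg 3: heading=168.1°, groundspeed=111.5 kt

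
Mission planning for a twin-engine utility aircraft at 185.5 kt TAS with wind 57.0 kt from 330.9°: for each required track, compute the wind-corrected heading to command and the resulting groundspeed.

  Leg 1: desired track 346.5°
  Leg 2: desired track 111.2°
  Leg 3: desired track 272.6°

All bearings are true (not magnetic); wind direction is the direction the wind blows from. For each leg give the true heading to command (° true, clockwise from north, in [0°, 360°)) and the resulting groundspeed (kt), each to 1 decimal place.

Leg 1: desired track 346.5°; wind correction -4.7° → command heading 341.8°, groundspeed 130.0 kt
Leg 2: desired track 111.2°; wind correction -11.3° → command heading 99.9°, groundspeed 225.7 kt
Leg 3: desired track 272.6°; wind correction +15.2° → command heading 287.8°, groundspeed 149.1 kt

Leg 1: heading=341.8°, groundspeed=130.0 kt
Leg 2: heading=99.9°, groundspeed=225.7 kt
Leg 3: heading=287.8°, groundspeed=149.1 kt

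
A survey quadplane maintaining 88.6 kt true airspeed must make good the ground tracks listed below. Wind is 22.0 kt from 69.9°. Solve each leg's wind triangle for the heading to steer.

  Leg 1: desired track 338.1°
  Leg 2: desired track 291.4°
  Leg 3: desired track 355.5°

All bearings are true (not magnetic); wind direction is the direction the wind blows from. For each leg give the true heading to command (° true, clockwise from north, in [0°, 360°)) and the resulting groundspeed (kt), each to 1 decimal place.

Leg 1: heading=352.5°, groundspeed=86.5 kt
Leg 2: heading=300.9°, groundspeed=103.9 kt
Leg 3: heading=9.3°, groundspeed=80.1 kt

Leg 1: desired track 338.1°; wind correction +14.4° → command heading 352.5°, groundspeed 86.5 kt
Leg 2: desired track 291.4°; wind correction +9.5° → command heading 300.9°, groundspeed 103.9 kt
Leg 3: desired track 355.5°; wind correction +13.8° → command heading 9.3°, groundspeed 80.1 kt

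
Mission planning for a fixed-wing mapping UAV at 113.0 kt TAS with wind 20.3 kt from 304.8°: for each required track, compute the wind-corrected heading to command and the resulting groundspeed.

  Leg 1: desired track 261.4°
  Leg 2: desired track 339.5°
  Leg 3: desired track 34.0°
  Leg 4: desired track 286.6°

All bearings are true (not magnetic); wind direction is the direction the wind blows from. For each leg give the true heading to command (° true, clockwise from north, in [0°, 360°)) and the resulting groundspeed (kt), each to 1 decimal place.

Leg 1: desired track 261.4°; wind correction +7.1° → command heading 268.5°, groundspeed 97.4 kt
Leg 2: desired track 339.5°; wind correction -5.9° → command heading 333.6°, groundspeed 95.7 kt
Leg 3: desired track 34.0°; wind correction -10.3° → command heading 23.7°, groundspeed 110.9 kt
Leg 4: desired track 286.6°; wind correction +3.2° → command heading 289.8°, groundspeed 93.5 kt

Leg 1: heading=268.5°, groundspeed=97.4 kt
Leg 2: heading=333.6°, groundspeed=95.7 kt
Leg 3: heading=23.7°, groundspeed=110.9 kt
Leg 4: heading=289.8°, groundspeed=93.5 kt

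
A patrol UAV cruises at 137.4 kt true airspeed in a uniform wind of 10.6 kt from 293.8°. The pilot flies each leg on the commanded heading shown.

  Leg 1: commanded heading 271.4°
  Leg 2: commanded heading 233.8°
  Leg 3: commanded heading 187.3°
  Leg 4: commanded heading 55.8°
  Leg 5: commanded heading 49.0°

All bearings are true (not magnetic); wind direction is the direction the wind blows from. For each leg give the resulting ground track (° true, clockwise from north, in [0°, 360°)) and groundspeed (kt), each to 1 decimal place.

Leg 1: heading 271.4°; drift -1.8° → track 269.6°, groundspeed 127.7 kt
Leg 2: heading 233.8°; drift -4.0° → track 229.8°, groundspeed 132.4 kt
Leg 3: heading 187.3°; drift -4.1° → track 183.2°, groundspeed 140.8 kt
Leg 4: heading 55.8°; drift +3.6° → track 59.4°, groundspeed 143.3 kt
Leg 5: heading 49.0°; drift +3.9° → track 52.9°, groundspeed 142.2 kt

Leg 1: track=269.6°, groundspeed=127.7 kt
Leg 2: track=229.8°, groundspeed=132.4 kt
Leg 3: track=183.2°, groundspeed=140.8 kt
Leg 4: track=59.4°, groundspeed=143.3 kt
Leg 5: track=52.9°, groundspeed=142.2 kt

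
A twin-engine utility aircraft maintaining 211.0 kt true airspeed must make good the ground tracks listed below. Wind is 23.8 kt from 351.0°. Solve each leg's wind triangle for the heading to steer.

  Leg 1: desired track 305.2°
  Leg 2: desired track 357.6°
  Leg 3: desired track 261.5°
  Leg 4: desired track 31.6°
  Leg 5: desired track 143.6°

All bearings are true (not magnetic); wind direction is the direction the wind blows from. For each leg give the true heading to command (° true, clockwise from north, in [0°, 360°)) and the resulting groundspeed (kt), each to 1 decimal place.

Leg 1: desired track 305.2°; wind correction +4.6° → command heading 309.8°, groundspeed 193.7 kt
Leg 2: desired track 357.6°; wind correction -0.7° → command heading 356.9°, groundspeed 187.3 kt
Leg 3: desired track 261.5°; wind correction +6.5° → command heading 268.0°, groundspeed 209.4 kt
Leg 4: desired track 31.6°; wind correction -4.2° → command heading 27.4°, groundspeed 192.4 kt
Leg 5: desired track 143.6°; wind correction -3.0° → command heading 140.6°, groundspeed 231.8 kt

Leg 1: heading=309.8°, groundspeed=193.7 kt
Leg 2: heading=356.9°, groundspeed=187.3 kt
Leg 3: heading=268.0°, groundspeed=209.4 kt
Leg 4: heading=27.4°, groundspeed=192.4 kt
Leg 5: heading=140.6°, groundspeed=231.8 kt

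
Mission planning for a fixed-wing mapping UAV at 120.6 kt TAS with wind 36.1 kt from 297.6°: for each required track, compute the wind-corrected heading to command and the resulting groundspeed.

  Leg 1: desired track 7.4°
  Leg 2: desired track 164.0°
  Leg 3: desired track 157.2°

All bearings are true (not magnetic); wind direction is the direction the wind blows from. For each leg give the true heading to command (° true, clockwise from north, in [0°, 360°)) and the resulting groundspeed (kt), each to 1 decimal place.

Leg 1: heading=351.1°, groundspeed=103.3 kt
Leg 2: heading=176.5°, groundspeed=142.6 kt
Leg 3: heading=168.2°, groundspeed=146.2 kt

Leg 1: desired track 7.4°; wind correction -16.3° → command heading 351.1°, groundspeed 103.3 kt
Leg 2: desired track 164.0°; wind correction +12.5° → command heading 176.5°, groundspeed 142.6 kt
Leg 3: desired track 157.2°; wind correction +11.0° → command heading 168.2°, groundspeed 146.2 kt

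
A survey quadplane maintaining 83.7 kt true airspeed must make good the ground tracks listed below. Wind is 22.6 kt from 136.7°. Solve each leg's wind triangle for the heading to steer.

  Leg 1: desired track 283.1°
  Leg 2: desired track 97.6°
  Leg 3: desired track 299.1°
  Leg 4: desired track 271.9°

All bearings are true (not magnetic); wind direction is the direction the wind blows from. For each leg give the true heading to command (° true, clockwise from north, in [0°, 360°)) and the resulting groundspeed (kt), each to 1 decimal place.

Leg 1: desired track 283.1°; wind correction -8.6° → command heading 274.5°, groundspeed 101.6 kt
Leg 2: desired track 97.6°; wind correction +9.8° → command heading 107.4°, groundspeed 64.9 kt
Leg 3: desired track 299.1°; wind correction -4.7° → command heading 294.4°, groundspeed 105.0 kt
Leg 4: desired track 271.9°; wind correction -11.0° → command heading 260.9°, groundspeed 98.2 kt

Leg 1: heading=274.5°, groundspeed=101.6 kt
Leg 2: heading=107.4°, groundspeed=64.9 kt
Leg 3: heading=294.4°, groundspeed=105.0 kt
Leg 4: heading=260.9°, groundspeed=98.2 kt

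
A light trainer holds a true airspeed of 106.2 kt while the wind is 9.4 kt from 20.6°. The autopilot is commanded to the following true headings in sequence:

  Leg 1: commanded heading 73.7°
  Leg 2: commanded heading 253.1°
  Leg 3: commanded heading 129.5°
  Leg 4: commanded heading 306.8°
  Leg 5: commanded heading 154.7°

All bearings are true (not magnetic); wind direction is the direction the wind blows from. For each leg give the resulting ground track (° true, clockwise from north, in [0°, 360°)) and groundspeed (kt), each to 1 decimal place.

Leg 1: heading 73.7°; drift +4.3° → track 78.0°, groundspeed 100.8 kt
Leg 2: heading 253.1°; drift -3.8° → track 249.3°, groundspeed 112.2 kt
Leg 3: heading 129.5°; drift +4.7° → track 134.2°, groundspeed 109.6 kt
Leg 4: heading 306.8°; drift -5.0° → track 301.8°, groundspeed 104.0 kt
Leg 5: heading 154.7°; drift +3.4° → track 158.1°, groundspeed 112.9 kt

Leg 1: track=78.0°, groundspeed=100.8 kt
Leg 2: track=249.3°, groundspeed=112.2 kt
Leg 3: track=134.2°, groundspeed=109.6 kt
Leg 4: track=301.8°, groundspeed=104.0 kt
Leg 5: track=158.1°, groundspeed=112.9 kt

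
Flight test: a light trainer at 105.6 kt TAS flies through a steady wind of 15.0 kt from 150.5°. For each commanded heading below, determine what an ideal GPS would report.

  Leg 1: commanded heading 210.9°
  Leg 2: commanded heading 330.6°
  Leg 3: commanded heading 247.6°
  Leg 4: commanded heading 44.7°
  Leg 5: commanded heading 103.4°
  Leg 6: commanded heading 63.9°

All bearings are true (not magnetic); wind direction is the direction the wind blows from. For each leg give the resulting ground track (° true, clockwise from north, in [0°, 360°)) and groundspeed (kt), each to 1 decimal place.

Leg 1: track=218.5°, groundspeed=99.1 kt
Leg 2: track=330.6°, groundspeed=120.6 kt
Leg 3: track=255.5°, groundspeed=108.5 kt
Leg 4: track=37.2°, groundspeed=110.6 kt
Leg 5: track=96.8°, groundspeed=96.0 kt
Leg 6: track=55.8°, groundspeed=105.8 kt

Leg 1: heading 210.9°; drift +7.6° → track 218.5°, groundspeed 99.1 kt
Leg 2: heading 330.6°; drift +0.0° → track 330.6°, groundspeed 120.6 kt
Leg 3: heading 247.6°; drift +7.9° → track 255.5°, groundspeed 108.5 kt
Leg 4: heading 44.7°; drift -7.5° → track 37.2°, groundspeed 110.6 kt
Leg 5: heading 103.4°; drift -6.6° → track 96.8°, groundspeed 96.0 kt
Leg 6: heading 63.9°; drift -8.1° → track 55.8°, groundspeed 105.8 kt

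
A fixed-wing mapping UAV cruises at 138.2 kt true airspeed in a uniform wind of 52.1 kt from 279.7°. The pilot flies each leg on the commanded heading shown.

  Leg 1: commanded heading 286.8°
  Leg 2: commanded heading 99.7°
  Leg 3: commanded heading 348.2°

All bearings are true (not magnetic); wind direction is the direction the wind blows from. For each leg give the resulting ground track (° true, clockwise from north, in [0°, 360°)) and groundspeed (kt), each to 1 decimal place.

Leg 1: heading 286.8°; drift +4.3° → track 291.1°, groundspeed 86.7 kt
Leg 2: heading 99.7°; drift +0.0° → track 99.7°, groundspeed 190.3 kt
Leg 3: heading 348.2°; drift +22.1° → track 10.3°, groundspeed 128.6 kt

Leg 1: track=291.1°, groundspeed=86.7 kt
Leg 2: track=99.7°, groundspeed=190.3 kt
Leg 3: track=10.3°, groundspeed=128.6 kt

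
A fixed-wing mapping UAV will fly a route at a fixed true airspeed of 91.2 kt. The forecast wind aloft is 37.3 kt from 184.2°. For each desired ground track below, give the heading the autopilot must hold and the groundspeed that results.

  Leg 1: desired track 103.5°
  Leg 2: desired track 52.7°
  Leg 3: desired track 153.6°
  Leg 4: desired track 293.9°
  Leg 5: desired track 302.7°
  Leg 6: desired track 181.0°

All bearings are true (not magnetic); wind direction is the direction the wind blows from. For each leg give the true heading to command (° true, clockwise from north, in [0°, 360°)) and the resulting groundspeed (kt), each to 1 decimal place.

Leg 1: heading=127.3°, groundspeed=77.4 kt
Leg 2: heading=70.5°, groundspeed=111.5 kt
Leg 3: heading=165.6°, groundspeed=57.1 kt
Leg 4: heading=271.3°, groundspeed=96.7 kt
Leg 5: heading=281.6°, groundspeed=102.9 kt
Leg 6: heading=182.3°, groundspeed=53.9 kt

Leg 1: desired track 103.5°; wind correction +23.8° → command heading 127.3°, groundspeed 77.4 kt
Leg 2: desired track 52.7°; wind correction +17.8° → command heading 70.5°, groundspeed 111.5 kt
Leg 3: desired track 153.6°; wind correction +12.0° → command heading 165.6°, groundspeed 57.1 kt
Leg 4: desired track 293.9°; wind correction -22.6° → command heading 271.3°, groundspeed 96.7 kt
Leg 5: desired track 302.7°; wind correction -21.1° → command heading 281.6°, groundspeed 102.9 kt
Leg 6: desired track 181.0°; wind correction +1.3° → command heading 182.3°, groundspeed 53.9 kt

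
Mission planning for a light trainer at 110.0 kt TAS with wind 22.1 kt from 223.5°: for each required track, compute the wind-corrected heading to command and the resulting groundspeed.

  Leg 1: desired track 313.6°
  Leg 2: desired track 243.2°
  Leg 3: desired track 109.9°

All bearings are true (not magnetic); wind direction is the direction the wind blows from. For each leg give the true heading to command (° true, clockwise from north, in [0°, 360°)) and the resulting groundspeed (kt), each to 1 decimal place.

Leg 1: desired track 313.6°; wind correction -11.6° → command heading 302.0°, groundspeed 107.8 kt
Leg 2: desired track 243.2°; wind correction -3.9° → command heading 239.3°, groundspeed 88.9 kt
Leg 3: desired track 109.9°; wind correction +10.6° → command heading 120.5°, groundspeed 117.0 kt

Leg 1: heading=302.0°, groundspeed=107.8 kt
Leg 2: heading=239.3°, groundspeed=88.9 kt
Leg 3: heading=120.5°, groundspeed=117.0 kt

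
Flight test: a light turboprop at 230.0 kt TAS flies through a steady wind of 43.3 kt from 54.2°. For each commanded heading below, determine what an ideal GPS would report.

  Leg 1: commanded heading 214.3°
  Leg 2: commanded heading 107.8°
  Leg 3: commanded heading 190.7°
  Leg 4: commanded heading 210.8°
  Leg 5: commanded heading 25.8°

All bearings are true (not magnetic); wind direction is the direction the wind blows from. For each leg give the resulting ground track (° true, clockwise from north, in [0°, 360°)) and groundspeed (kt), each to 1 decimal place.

Leg 1: heading 214.3°; drift +3.1° → track 217.4°, groundspeed 271.1 kt
Leg 2: heading 107.8°; drift +9.7° → track 117.5°, groundspeed 207.3 kt
Leg 3: heading 190.7°; drift +6.5° → track 197.2°, groundspeed 263.1 kt
Leg 4: heading 210.8°; drift +3.6° → track 214.4°, groundspeed 270.3 kt
Leg 5: heading 25.8°; drift -6.1° → track 19.7°, groundspeed 193.0 kt

Leg 1: track=217.4°, groundspeed=271.1 kt
Leg 2: track=117.5°, groundspeed=207.3 kt
Leg 3: track=197.2°, groundspeed=263.1 kt
Leg 4: track=214.4°, groundspeed=270.3 kt
Leg 5: track=19.7°, groundspeed=193.0 kt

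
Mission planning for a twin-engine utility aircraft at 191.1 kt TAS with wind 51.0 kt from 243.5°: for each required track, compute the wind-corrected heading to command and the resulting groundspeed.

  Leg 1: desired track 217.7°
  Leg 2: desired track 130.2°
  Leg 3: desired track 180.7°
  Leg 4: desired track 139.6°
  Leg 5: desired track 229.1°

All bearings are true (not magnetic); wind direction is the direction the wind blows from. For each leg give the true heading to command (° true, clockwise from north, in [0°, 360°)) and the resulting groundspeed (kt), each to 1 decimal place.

Leg 1: desired track 217.7°; wind correction +6.7° → command heading 224.4°, groundspeed 143.9 kt
Leg 2: desired track 130.2°; wind correction +14.2° → command heading 144.4°, groundspeed 205.4 kt
Leg 3: desired track 180.7°; wind correction +13.7° → command heading 194.4°, groundspeed 162.3 kt
Leg 4: desired track 139.6°; wind correction +15.0° → command heading 154.6°, groundspeed 196.8 kt
Leg 5: desired track 229.1°; wind correction +3.8° → command heading 232.9°, groundspeed 141.3 kt

Leg 1: heading=224.4°, groundspeed=143.9 kt
Leg 2: heading=144.4°, groundspeed=205.4 kt
Leg 3: heading=194.4°, groundspeed=162.3 kt
Leg 4: heading=154.6°, groundspeed=196.8 kt
Leg 5: heading=232.9°, groundspeed=141.3 kt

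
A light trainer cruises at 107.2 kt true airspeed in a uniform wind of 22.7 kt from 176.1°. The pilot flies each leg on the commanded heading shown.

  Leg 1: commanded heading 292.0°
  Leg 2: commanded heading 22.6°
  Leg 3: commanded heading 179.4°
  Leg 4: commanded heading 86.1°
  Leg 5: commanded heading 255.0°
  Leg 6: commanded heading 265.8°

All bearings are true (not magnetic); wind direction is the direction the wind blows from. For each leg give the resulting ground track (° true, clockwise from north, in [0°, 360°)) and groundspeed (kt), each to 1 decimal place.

Leg 1: track=301.9°, groundspeed=118.9 kt
Leg 2: track=18.1°, groundspeed=127.9 kt
Leg 3: track=180.3°, groundspeed=84.5 kt
Leg 4: track=74.1°, groundspeed=109.6 kt
Leg 5: track=267.2°, groundspeed=105.2 kt
Leg 6: track=277.8°, groundspeed=109.5 kt

Leg 1: heading 292.0°; drift +9.9° → track 301.9°, groundspeed 118.9 kt
Leg 2: heading 22.6°; drift -4.5° → track 18.1°, groundspeed 127.9 kt
Leg 3: heading 179.4°; drift +0.9° → track 180.3°, groundspeed 84.5 kt
Leg 4: heading 86.1°; drift -12.0° → track 74.1°, groundspeed 109.6 kt
Leg 5: heading 255.0°; drift +12.2° → track 267.2°, groundspeed 105.2 kt
Leg 6: heading 265.8°; drift +12.0° → track 277.8°, groundspeed 109.5 kt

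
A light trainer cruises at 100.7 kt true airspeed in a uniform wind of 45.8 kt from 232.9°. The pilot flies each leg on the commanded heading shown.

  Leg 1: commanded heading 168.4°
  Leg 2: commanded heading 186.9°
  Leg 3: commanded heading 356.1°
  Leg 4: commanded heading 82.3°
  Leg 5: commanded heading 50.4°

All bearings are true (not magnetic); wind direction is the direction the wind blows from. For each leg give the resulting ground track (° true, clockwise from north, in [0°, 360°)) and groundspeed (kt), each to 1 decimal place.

Leg 1: heading 168.4°; drift -27.0° → track 141.4°, groundspeed 90.9 kt
Leg 2: heading 186.9°; drift -25.6° → track 161.3°, groundspeed 76.4 kt
Leg 3: heading 356.1°; drift +16.9° → track 13.0°, groundspeed 131.5 kt
Leg 4: heading 82.3°; drift -9.1° → track 73.2°, groundspeed 142.4 kt
Leg 5: heading 50.4°; drift +0.8° → track 51.2°, groundspeed 146.5 kt

Leg 1: track=141.4°, groundspeed=90.9 kt
Leg 2: track=161.3°, groundspeed=76.4 kt
Leg 3: track=13.0°, groundspeed=131.5 kt
Leg 4: track=73.2°, groundspeed=142.4 kt
Leg 5: track=51.2°, groundspeed=146.5 kt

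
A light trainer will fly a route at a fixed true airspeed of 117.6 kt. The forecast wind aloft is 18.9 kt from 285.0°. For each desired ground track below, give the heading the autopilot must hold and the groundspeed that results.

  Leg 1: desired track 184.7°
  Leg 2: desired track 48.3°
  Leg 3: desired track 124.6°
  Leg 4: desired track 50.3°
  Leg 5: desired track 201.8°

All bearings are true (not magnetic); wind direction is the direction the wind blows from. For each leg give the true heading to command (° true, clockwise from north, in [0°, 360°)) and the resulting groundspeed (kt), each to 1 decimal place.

Leg 1: heading=193.8°, groundspeed=119.5 kt
Leg 2: heading=40.6°, groundspeed=126.9 kt
Leg 3: heading=127.7°, groundspeed=135.2 kt
Leg 4: heading=42.8°, groundspeed=127.5 kt
Leg 5: heading=211.0°, groundspeed=113.9 kt

Leg 1: desired track 184.7°; wind correction +9.1° → command heading 193.8°, groundspeed 119.5 kt
Leg 2: desired track 48.3°; wind correction -7.7° → command heading 40.6°, groundspeed 126.9 kt
Leg 3: desired track 124.6°; wind correction +3.1° → command heading 127.7°, groundspeed 135.2 kt
Leg 4: desired track 50.3°; wind correction -7.5° → command heading 42.8°, groundspeed 127.5 kt
Leg 5: desired track 201.8°; wind correction +9.2° → command heading 211.0°, groundspeed 113.9 kt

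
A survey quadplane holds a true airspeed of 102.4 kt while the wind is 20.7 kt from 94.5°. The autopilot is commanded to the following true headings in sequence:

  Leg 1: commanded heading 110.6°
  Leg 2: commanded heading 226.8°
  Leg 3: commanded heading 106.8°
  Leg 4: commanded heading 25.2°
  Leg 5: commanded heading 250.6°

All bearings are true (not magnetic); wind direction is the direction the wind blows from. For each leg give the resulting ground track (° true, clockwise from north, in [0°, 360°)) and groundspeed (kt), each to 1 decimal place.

Leg 1: track=114.6°, groundspeed=82.7 kt
Leg 2: track=234.3°, groundspeed=117.3 kt
Leg 3: track=109.9°, groundspeed=82.3 kt
Leg 4: track=13.7°, groundspeed=97.0 kt
Leg 5: track=254.6°, groundspeed=121.6 kt

Leg 1: heading 110.6°; drift +4.0° → track 114.6°, groundspeed 82.7 kt
Leg 2: heading 226.8°; drift +7.5° → track 234.3°, groundspeed 117.3 kt
Leg 3: heading 106.8°; drift +3.1° → track 109.9°, groundspeed 82.3 kt
Leg 4: heading 25.2°; drift -11.5° → track 13.7°, groundspeed 97.0 kt
Leg 5: heading 250.6°; drift +4.0° → track 254.6°, groundspeed 121.6 kt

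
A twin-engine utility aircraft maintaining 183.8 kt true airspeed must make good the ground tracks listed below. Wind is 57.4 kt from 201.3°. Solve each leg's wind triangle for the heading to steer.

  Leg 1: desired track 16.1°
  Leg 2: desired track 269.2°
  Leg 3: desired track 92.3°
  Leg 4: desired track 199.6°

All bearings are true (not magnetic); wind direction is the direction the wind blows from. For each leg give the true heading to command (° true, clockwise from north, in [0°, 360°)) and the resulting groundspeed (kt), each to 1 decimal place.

Leg 1: heading=14.5°, groundspeed=240.9 kt
Leg 2: heading=252.4°, groundspeed=154.3 kt
Leg 3: heading=109.5°, groundspeed=194.3 kt
Leg 4: heading=200.1°, groundspeed=126.4 kt

Leg 1: desired track 16.1°; wind correction -1.6° → command heading 14.5°, groundspeed 240.9 kt
Leg 2: desired track 269.2°; wind correction -16.8° → command heading 252.4°, groundspeed 154.3 kt
Leg 3: desired track 92.3°; wind correction +17.2° → command heading 109.5°, groundspeed 194.3 kt
Leg 4: desired track 199.6°; wind correction +0.5° → command heading 200.1°, groundspeed 126.4 kt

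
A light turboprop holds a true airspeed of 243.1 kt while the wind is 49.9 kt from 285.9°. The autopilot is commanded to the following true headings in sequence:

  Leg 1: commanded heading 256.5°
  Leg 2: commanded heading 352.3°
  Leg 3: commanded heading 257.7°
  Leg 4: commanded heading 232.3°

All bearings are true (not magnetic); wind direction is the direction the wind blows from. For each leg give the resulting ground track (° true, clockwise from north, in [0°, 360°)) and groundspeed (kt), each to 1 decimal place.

Leg 1: heading 256.5°; drift -7.0° → track 249.5°, groundspeed 201.1 kt
Leg 2: heading 352.3°; drift +11.6° → track 3.9°, groundspeed 227.8 kt
Leg 3: heading 257.7°; drift -6.8° → track 250.9°, groundspeed 200.5 kt
Leg 4: heading 232.3°; drift -10.7° → track 221.6°, groundspeed 217.2 kt

Leg 1: track=249.5°, groundspeed=201.1 kt
Leg 2: track=3.9°, groundspeed=227.8 kt
Leg 3: track=250.9°, groundspeed=200.5 kt
Leg 4: track=221.6°, groundspeed=217.2 kt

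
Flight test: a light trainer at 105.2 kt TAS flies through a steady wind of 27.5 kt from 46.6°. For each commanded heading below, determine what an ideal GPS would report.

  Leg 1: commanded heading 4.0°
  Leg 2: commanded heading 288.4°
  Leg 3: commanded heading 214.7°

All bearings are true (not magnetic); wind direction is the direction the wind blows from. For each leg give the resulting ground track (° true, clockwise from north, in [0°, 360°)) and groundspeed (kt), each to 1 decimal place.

Leg 1: track=351.6°, groundspeed=87.0 kt
Leg 2: track=276.8°, groundspeed=120.7 kt
Leg 3: track=217.2°, groundspeed=132.2 kt

Leg 1: heading 4.0°; drift -12.4° → track 351.6°, groundspeed 87.0 kt
Leg 2: heading 288.4°; drift -11.6° → track 276.8°, groundspeed 120.7 kt
Leg 3: heading 214.7°; drift +2.5° → track 217.2°, groundspeed 132.2 kt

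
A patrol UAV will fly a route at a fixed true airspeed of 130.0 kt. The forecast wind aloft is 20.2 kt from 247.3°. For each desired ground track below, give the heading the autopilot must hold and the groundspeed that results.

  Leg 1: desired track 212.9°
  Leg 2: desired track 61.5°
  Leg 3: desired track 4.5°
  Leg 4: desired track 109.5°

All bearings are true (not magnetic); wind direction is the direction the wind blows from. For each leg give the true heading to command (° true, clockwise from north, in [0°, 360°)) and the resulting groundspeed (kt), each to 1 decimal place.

Leg 1: desired track 212.9°; wind correction +5.0° → command heading 217.9°, groundspeed 112.8 kt
Leg 2: desired track 61.5°; wind correction -0.9° → command heading 60.6°, groundspeed 150.1 kt
Leg 3: desired track 4.5°; wind correction -7.9° → command heading 356.6°, groundspeed 138.0 kt
Leg 4: desired track 109.5°; wind correction +6.0° → command heading 115.5°, groundspeed 144.3 kt

Leg 1: heading=217.9°, groundspeed=112.8 kt
Leg 2: heading=60.6°, groundspeed=150.1 kt
Leg 3: heading=356.6°, groundspeed=138.0 kt
Leg 4: heading=115.5°, groundspeed=144.3 kt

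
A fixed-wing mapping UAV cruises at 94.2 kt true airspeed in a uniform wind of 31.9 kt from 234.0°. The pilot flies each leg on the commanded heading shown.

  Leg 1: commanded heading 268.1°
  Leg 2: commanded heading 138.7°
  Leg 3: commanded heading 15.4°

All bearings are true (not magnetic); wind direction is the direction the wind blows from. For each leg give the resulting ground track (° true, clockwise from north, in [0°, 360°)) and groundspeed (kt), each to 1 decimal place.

Leg 1: heading 268.1°; drift +14.8° → track 282.9°, groundspeed 70.1 kt
Leg 2: heading 138.7°; drift -18.1° → track 120.6°, groundspeed 102.2 kt
Leg 3: heading 15.4°; drift +9.5° → track 24.9°, groundspeed 120.8 kt

Leg 1: track=282.9°, groundspeed=70.1 kt
Leg 2: track=120.6°, groundspeed=102.2 kt
Leg 3: track=24.9°, groundspeed=120.8 kt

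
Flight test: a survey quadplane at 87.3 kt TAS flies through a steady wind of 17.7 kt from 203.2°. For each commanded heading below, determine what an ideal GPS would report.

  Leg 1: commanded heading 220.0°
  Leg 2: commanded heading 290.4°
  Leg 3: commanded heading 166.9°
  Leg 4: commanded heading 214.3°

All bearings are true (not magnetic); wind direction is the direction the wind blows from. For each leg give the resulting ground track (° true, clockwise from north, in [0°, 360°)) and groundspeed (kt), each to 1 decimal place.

Leg 1: track=224.2°, groundspeed=70.5 kt
Leg 2: track=302.0°, groundspeed=88.2 kt
Leg 3: track=158.7°, groundspeed=73.8 kt
Leg 4: track=217.1°, groundspeed=70.0 kt

Leg 1: heading 220.0°; drift +4.2° → track 224.2°, groundspeed 70.5 kt
Leg 2: heading 290.4°; drift +11.6° → track 302.0°, groundspeed 88.2 kt
Leg 3: heading 166.9°; drift -8.2° → track 158.7°, groundspeed 73.8 kt
Leg 4: heading 214.3°; drift +2.8° → track 217.1°, groundspeed 70.0 kt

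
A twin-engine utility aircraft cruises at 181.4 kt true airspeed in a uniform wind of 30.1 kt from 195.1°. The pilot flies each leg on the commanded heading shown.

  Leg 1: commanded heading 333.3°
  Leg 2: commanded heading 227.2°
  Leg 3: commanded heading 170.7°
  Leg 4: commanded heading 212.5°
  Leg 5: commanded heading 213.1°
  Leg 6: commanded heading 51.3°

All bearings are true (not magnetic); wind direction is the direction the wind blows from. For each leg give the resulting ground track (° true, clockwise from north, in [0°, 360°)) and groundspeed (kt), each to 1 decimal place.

Leg 1: heading 333.3°; drift +5.6° → track 338.9°, groundspeed 204.8 kt
Leg 2: heading 227.2°; drift +5.9° → track 233.1°, groundspeed 156.7 kt
Leg 3: heading 170.7°; drift -4.6° → track 166.1°, groundspeed 154.5 kt
Leg 4: heading 212.5°; drift +3.4° → track 215.9°, groundspeed 152.9 kt
Leg 5: heading 213.1°; drift +3.5° → track 216.6°, groundspeed 153.1 kt
Leg 6: heading 51.3°; drift -4.9° → track 46.4°, groundspeed 206.5 kt

Leg 1: track=338.9°, groundspeed=204.8 kt
Leg 2: track=233.1°, groundspeed=156.7 kt
Leg 3: track=166.1°, groundspeed=154.5 kt
Leg 4: track=215.9°, groundspeed=152.9 kt
Leg 5: track=216.6°, groundspeed=153.1 kt
Leg 6: track=46.4°, groundspeed=206.5 kt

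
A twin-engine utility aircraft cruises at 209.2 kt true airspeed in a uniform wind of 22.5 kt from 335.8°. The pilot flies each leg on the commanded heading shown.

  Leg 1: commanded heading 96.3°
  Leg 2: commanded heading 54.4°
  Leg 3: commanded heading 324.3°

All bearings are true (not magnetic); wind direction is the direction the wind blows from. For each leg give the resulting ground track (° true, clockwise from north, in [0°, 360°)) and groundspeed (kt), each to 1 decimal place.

Leg 1: track=101.3°, groundspeed=221.5 kt
Leg 2: track=60.5°, groundspeed=205.9 kt
Leg 3: track=322.9°, groundspeed=187.2 kt

Leg 1: heading 96.3°; drift +5.0° → track 101.3°, groundspeed 221.5 kt
Leg 2: heading 54.4°; drift +6.1° → track 60.5°, groundspeed 205.9 kt
Leg 3: heading 324.3°; drift -1.4° → track 322.9°, groundspeed 187.2 kt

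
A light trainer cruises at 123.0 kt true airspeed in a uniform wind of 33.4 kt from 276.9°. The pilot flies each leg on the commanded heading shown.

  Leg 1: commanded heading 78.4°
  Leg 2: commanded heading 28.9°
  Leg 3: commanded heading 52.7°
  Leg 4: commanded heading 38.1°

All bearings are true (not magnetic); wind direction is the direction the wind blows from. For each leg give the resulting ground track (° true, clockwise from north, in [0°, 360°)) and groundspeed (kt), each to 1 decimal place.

Leg 1: track=82.3°, groundspeed=155.0 kt
Leg 2: track=41.8°, groundspeed=139.0 kt
Leg 3: track=61.7°, groundspeed=148.8 kt
Leg 4: track=49.6°, groundspeed=143.2 kt

Leg 1: heading 78.4°; drift +3.9° → track 82.3°, groundspeed 155.0 kt
Leg 2: heading 28.9°; drift +12.9° → track 41.8°, groundspeed 139.0 kt
Leg 3: heading 52.7°; drift +9.0° → track 61.7°, groundspeed 148.8 kt
Leg 4: heading 38.1°; drift +11.5° → track 49.6°, groundspeed 143.2 kt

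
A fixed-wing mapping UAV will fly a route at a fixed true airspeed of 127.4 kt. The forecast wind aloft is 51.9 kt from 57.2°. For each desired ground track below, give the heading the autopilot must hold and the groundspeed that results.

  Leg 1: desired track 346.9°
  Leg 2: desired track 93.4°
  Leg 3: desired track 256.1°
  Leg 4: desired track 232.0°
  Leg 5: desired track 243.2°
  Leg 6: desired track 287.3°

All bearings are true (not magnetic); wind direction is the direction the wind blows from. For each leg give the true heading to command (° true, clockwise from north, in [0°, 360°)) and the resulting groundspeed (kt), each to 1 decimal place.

Leg 1: heading=9.5°, groundspeed=100.2 kt
Leg 2: heading=79.5°, groundspeed=81.8 kt
Leg 3: heading=263.7°, groundspeed=175.4 kt
Leg 4: heading=229.9°, groundspeed=179.0 kt
Leg 5: heading=245.6°, groundspeed=178.9 kt
Leg 6: heading=305.5°, groundspeed=154.3 kt

Leg 1: desired track 346.9°; wind correction +22.6° → command heading 9.5°, groundspeed 100.2 kt
Leg 2: desired track 93.4°; wind correction -13.9° → command heading 79.5°, groundspeed 81.8 kt
Leg 3: desired track 256.1°; wind correction +7.6° → command heading 263.7°, groundspeed 175.4 kt
Leg 4: desired track 232.0°; wind correction -2.1° → command heading 229.9°, groundspeed 179.0 kt
Leg 5: desired track 243.2°; wind correction +2.4° → command heading 245.6°, groundspeed 178.9 kt
Leg 6: desired track 287.3°; wind correction +18.2° → command heading 305.5°, groundspeed 154.3 kt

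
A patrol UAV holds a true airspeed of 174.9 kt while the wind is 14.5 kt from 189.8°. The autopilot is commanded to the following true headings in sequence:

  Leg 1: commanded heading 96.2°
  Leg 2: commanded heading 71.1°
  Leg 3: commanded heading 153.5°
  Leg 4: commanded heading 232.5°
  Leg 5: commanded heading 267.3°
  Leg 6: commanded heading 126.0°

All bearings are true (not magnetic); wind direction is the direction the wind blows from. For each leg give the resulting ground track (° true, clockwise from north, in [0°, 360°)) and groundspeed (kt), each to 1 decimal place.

Leg 1: heading 96.2°; drift -4.7° → track 91.5°, groundspeed 176.4 kt
Leg 2: heading 71.1°; drift -4.0° → track 67.1°, groundspeed 182.3 kt
Leg 3: heading 153.5°; drift -3.0° → track 150.5°, groundspeed 163.4 kt
Leg 4: heading 232.5°; drift +3.4° → track 235.9°, groundspeed 164.5 kt
Leg 5: heading 267.3°; drift +4.7° → track 272.0°, groundspeed 172.3 kt
Leg 6: heading 126.0°; drift -4.4° → track 121.6°, groundspeed 169.0 kt

Leg 1: track=91.5°, groundspeed=176.4 kt
Leg 2: track=67.1°, groundspeed=182.3 kt
Leg 3: track=150.5°, groundspeed=163.4 kt
Leg 4: track=235.9°, groundspeed=164.5 kt
Leg 5: track=272.0°, groundspeed=172.3 kt
Leg 6: track=121.6°, groundspeed=169.0 kt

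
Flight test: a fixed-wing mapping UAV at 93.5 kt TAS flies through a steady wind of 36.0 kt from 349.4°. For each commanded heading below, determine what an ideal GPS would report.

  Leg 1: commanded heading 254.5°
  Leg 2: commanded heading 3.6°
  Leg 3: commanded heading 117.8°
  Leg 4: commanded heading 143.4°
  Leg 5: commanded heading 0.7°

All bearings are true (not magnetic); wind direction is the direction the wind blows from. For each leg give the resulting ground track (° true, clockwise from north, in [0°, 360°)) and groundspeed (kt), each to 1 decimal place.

Leg 1: heading 254.5°; drift -20.4° → track 234.1°, groundspeed 103.0 kt
Leg 2: heading 3.6°; drift +8.6° → track 12.2°, groundspeed 59.3 kt
Leg 3: heading 117.8°; drift +13.7° → track 131.5°, groundspeed 119.2 kt
Leg 4: heading 143.4°; drift +7.1° → track 150.5°, groundspeed 126.8 kt
Leg 5: heading 0.7°; drift +6.9° → track 7.6°, groundspeed 58.6 kt

Leg 1: track=234.1°, groundspeed=103.0 kt
Leg 2: track=12.2°, groundspeed=59.3 kt
Leg 3: track=131.5°, groundspeed=119.2 kt
Leg 4: track=150.5°, groundspeed=126.8 kt
Leg 5: track=7.6°, groundspeed=58.6 kt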